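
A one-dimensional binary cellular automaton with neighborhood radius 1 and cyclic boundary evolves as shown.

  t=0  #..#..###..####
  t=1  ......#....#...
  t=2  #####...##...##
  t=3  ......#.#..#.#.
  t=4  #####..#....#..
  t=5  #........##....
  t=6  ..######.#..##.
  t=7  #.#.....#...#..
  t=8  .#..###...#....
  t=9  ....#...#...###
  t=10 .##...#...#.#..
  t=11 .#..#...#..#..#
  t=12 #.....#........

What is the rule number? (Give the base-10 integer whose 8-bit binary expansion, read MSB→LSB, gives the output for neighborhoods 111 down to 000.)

41

  ###|.  b7=0 t=0,i=7
  ##.|.  b6=0 t=0,i=0
  #.#|#  b5=1 t=3,i=7
  #..|.  b4=0 t=0,i=1
  .##|#  b3=1 t=0,i=6
  .#.|.  b2=0 t=0,i=3
  ..#|.  b1=0 t=0,i=2
  ...|#  b0=1 t=1,i=0
  bits 00101001 = 41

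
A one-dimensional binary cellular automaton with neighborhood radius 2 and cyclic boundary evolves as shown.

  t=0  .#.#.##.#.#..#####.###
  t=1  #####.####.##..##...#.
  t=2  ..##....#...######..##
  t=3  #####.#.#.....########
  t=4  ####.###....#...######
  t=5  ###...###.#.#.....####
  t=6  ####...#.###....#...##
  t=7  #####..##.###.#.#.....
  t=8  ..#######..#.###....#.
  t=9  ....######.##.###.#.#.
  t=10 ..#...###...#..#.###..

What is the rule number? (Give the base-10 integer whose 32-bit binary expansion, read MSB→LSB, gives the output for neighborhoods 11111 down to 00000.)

3609755250

  [31] ##### => #  t=0,i=15
  [30] ####. => #  t=0,i=16
  [29] ###.# => .  t=0,i=17
  [28] ###.. => #  t=2,i=17
  [27] ##.## => .  t=0,i=18
  [26] ##.#. => #  t=0,i=0
  [25] ##..# => #  t=1,i=13
  [24] ##... => #  t=1,i=17
  [23] #.### => .  t=0,i=19
  [22] #.##. => .  t=0,i=5
  [21] #.#.# => #  t=0,i=1
  [20] #.#.. => .  t=0,i=10
  [19] #..## => #  t=0,i=12
  [18] #..#. => .  t=8,i=10
  [17] #...# => .  t=1,i=18
  [16] #.... => .  t=2,i=5
  [15] .#### => .  t=0,i=14
  [14] .###. => #  t=0,i=20
  [13] .##.# => #  t=0,i=6
  [12] .##.. => #  t=1,i=12
  [11] .#.## => #  t=0,i=4
  [10] .#.#. => #  t=0,i=2
  [9] .#..# => #  t=0,i=11
  [8] .#... => .  t=2,i=9
  [7] ..### => .  t=0,i=13
  [6] ..##. => #  t=1,i=15
  [5] ..#.# => #  t=1,i=20
  [4] ..#.. => #  t=2,i=8
  [3] ...## => .  t=2,i=11
  [2] ...#. => .  t=1,i=19
  [1] ....# => #  t=2,i=6
  [0] ..... => .  t=3,i=11
  bits 11010111001010000111111001110010 = 3609755250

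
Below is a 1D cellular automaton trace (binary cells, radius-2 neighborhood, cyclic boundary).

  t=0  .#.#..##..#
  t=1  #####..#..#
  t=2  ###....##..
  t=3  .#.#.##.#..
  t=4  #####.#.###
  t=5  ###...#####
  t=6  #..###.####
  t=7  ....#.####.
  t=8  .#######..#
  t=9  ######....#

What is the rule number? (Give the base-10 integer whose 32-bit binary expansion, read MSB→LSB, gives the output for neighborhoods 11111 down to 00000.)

  nb #####: next=#  (t=1,i=1, bit31=1)
  nb ####.: next=.  (t=1,i=3, bit30=0)
  nb ###.#: next=.  (t=4,i=4, bit29=0)
  nb ###..: next=.  (t=1,i=4, bit28=0)
  nb ##.##: next=#  (t=6,i=6, bit27=1)
  nb ##.#.: next=.  (t=3,i=7, bit26=0)
  nb ##..#: next=.  (t=0,i=8, bit25=0)
  nb ##...: next=#  (t=2,i=3, bit24=1)
  nb #.###: next=#  (t=4,i=8, bit23=1)
  nb #.##.: next=.  (t=3,i=5, bit22=0)
  nb #.#.#: next=#  (t=0,i=1, bit21=1)
  nb #.#..: next=#  (t=0,i=3, bit20=1)
  nb #..##: next=.  (t=0,i=5, bit19=0)
  nb #..#.: next=.  (t=0,i=9, bit18=0)
  nb #...#: next=#  (t=3,i=10, bit17=1)
  nb #....: next=.  (t=2,i=4, bit16=0)
  nb .####: next=#  (t=1,i=0, bit15=1)
  nb .###.: next=#  (t=2,i=1, bit14=1)
  nb .##.#: next=#  (t=3,i=6, bit13=1)
  nb .##..: next=#  (t=0,i=7, bit12=1)
  nb .#.##: next=#  (t=3,i=4, bit11=1)
  nb .#.#.: next=#  (t=0,i=0, bit10=1)
  nb .#..#: next=#  (t=0,i=4, bit9=1)
  nb .#...: next=#  (t=3,i=9, bit8=1)
  nb ..###: next=.  (t=1,i=10, bit7=0)
  nb ..##.: next=.  (t=0,i=6, bit6=0)
  nb ..#.#: next=#  (t=0,i=10, bit5=1)
  nb ..#..: next=#  (t=1,i=7, bit4=1)
  nb ...##: next=#  (t=2,i=6, bit3=1)
  nb ...#.: next=#  (t=3,i=0, bit2=1)
  nb ....#: next=#  (t=2,i=5, bit1=1)
  nb .....: next=#  (t=7,i=1, bit0=1)
  bits 10001001101100101111111100111111 = 2310209343

2310209343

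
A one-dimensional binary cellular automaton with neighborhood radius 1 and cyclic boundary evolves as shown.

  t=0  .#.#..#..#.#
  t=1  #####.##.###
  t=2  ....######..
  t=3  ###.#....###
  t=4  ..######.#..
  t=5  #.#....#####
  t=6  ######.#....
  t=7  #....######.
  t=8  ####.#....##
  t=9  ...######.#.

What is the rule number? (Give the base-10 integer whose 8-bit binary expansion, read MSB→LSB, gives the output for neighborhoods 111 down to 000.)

  ### -> .   bit 7 = 0  t=1,i=0
  ##. -> #   bit 6 = 1  t=1,i=4
  #.# -> #   bit 5 = 1  t=0,i=0
  #.. -> #   bit 4 = 1  t=0,i=4
  .## -> #   bit 3 = 1  t=1,i=6
  .#. -> #   bit 2 = 1  t=0,i=1
  ..# -> .   bit 1 = 0  t=0,i=5
  ... -> #   bit 0 = 1  t=2,i=0
  bits 01111101 = 125

125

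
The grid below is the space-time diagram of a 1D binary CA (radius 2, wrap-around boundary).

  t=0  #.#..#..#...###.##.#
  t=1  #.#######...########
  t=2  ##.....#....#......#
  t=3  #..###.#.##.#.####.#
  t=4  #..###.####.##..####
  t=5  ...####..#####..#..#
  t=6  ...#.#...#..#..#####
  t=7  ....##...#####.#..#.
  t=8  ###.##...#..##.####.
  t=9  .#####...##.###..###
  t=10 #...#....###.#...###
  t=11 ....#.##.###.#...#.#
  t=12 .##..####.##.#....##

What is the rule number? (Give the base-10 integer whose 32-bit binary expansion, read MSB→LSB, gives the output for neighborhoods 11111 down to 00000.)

  [31] ##### => .  t=1,i=4
  [30] ####. => #  t=1,i=7
  [29] ###.# => #  t=0,i=14
  [28] ###.. => .  t=1,i=8
  [27] ##.## => #  t=0,i=15
  [26] ##.#. => .  t=0,i=1
  [25] ##..# => .  t=3,i=1
  [24] ##... => .  t=1,i=9
  [23] #.### => .  t=1,i=2
  [22] #.##. => #  t=0,i=16
  [21] #.#.# => #  t=3,i=7
  [20] #.#.. => #  t=0,i=2
  [19] #..## => .  t=3,i=2
  [18] #..#. => #  t=0,i=4
  [17] #...# => .  t=0,i=10
  [16] #.... => #  t=2,i=3
  [15] .#### => .  t=1,i=3
  [14] .###. => #  t=0,i=13
  [13] .##.# => #  t=0,i=0
  [12] .##.. => #  t=3,i=0
  [11] .#.## => #  t=3,i=8
  [10] .#.#. => #  t=6,i=4
  [9] .#..# => #  t=0,i=3
  [8] .#... => .  t=0,i=9
  [7] ..### => #  t=0,i=12
  [6] ..##. => #  t=7,i=4
  [5] ..#.# => .  t=6,i=3
  [4] ..#.. => #  t=0,i=5
  [3] ...## => .  t=0,i=11
  [2] ...#. => .  t=2,i=6
  [1] ....# => #  t=2,i=5
  [0] ..... => #  t=2,i=4
  bits 01101000011101010111111011010011 = 1752530643

1752530643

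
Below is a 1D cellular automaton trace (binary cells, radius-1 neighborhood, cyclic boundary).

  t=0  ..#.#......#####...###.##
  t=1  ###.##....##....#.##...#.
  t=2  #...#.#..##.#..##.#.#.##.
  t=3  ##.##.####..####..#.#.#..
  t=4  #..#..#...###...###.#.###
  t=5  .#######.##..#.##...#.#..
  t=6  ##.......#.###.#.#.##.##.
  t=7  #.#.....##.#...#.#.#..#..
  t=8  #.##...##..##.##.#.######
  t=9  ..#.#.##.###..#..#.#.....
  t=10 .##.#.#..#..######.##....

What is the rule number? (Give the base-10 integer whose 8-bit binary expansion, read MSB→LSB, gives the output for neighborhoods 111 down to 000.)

30

  nb ###: next=.  (t=0,i=12, bit7=0)
  nb ##.: next=.  (t=0,i=15, bit6=0)
  nb #.#: next=.  (t=0,i=3, bit5=0)
  nb #..: next=#  (t=0,i=0, bit4=1)
  nb .##: next=#  (t=0,i=11, bit3=1)
  nb .#.: next=#  (t=0,i=2, bit2=1)
  nb ..#: next=#  (t=0,i=1, bit1=1)
  nb ...: next=.  (t=0,i=6, bit0=0)
  bits 00011110 = 30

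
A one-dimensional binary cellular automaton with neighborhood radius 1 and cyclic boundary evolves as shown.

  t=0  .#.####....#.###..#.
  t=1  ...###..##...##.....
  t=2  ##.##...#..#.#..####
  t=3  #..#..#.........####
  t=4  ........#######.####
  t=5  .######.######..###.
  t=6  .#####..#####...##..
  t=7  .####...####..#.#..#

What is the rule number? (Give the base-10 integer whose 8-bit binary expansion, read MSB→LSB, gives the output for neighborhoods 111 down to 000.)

137

  ### -> #   bit 7 = 1  t=0,i=4
  ##. -> .   bit 6 = 0  t=0,i=6
  #.# -> .   bit 5 = 0  t=0,i=2
  #.. -> .   bit 4 = 0  t=0,i=7
  .## -> #   bit 3 = 1  t=0,i=3
  .#. -> .   bit 2 = 0  t=0,i=1
  ..# -> .   bit 1 = 0  t=0,i=0
  ... -> #   bit 0 = 1  t=0,i=8
  bits 10001001 = 137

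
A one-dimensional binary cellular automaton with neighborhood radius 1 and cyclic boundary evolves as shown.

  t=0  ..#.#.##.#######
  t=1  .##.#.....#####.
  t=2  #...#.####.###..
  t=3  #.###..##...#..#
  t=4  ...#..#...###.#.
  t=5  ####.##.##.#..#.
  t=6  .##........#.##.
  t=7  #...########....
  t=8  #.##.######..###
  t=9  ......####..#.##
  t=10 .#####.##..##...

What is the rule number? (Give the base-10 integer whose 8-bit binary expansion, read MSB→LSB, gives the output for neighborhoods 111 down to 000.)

135

  ###|#  b7=1 t=0,i=10
  ##.|.  b6=0 t=0,i=7
  #.#|.  b5=0 t=0,i=3
  #..|.  b4=0 t=0,i=0
  .##|.  b3=0 t=0,i=6
  .#.|#  b2=1 t=0,i=2
  ..#|#  b1=1 t=0,i=1
  ...|#  b0=1 t=1,i=6
  bits 10000111 = 135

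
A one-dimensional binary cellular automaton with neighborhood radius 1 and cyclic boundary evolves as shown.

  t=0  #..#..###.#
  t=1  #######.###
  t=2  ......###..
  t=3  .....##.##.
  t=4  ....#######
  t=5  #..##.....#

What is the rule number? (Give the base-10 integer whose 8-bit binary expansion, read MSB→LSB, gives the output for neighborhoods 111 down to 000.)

  ### -> .   bit 7 = 0  t=0,i=7
  ##. -> #   bit 6 = 1  t=0,i=0
  #.# -> #   bit 5 = 1  t=0,i=9
  #.. -> #   bit 4 = 1  t=0,i=1
  .## -> #   bit 3 = 1  t=0,i=6
  .#. -> #   bit 2 = 1  t=0,i=3
  ..# -> #   bit 1 = 1  t=0,i=2
  ... -> .   bit 0 = 0  t=2,i=0
  bits 01111110 = 126

126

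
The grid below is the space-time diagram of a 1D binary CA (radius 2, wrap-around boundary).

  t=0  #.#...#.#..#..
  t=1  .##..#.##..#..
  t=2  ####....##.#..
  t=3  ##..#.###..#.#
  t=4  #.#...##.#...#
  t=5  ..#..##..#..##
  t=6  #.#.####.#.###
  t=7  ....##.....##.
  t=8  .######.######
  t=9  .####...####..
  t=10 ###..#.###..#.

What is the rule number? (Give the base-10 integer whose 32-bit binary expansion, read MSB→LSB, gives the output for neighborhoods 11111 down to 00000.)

  nb #####: next=#  (t=8,i=3, bit31=1)
  nb ####.: next=.  (t=2,i=2, bit30=0)
  nb ###.#: next=.  (t=6,i=0, bit29=0)
  nb ###..: next=.  (t=2,i=3, bit28=0)
  nb ##.##: next=.  (t=8,i=0, bit27=0)
  nb ##.#.: next=.  (t=2,i=10, bit26=0)
  nb ##..#: next=#  (t=1,i=3, bit25=1)
  nb ##...: next=#  (t=2,i=4, bit24=1)
  nb #.###: next=#  (t=3,i=6, bit23=1)
  nb #.##.: next=.  (t=1,i=7, bit22=0)
  nb #.#.#: next=.  (t=6,i=2, bit21=0)
  nb #.#..: next=#  (t=0,i=2, bit20=1)
  nb #..##: next=#  (t=2,i=13, bit19=1)
  nb #..#.: next=.  (t=0,i=10, bit18=0)
  nb #...#: next=.  (t=0,i=4, bit17=0)
  nb #....: next=.  (t=2,i=5, bit16=0)
  nb .####: next=#  (t=2,i=1, bit15=1)
  nb .###.: next=#  (t=3,i=0, bit14=1)
  nb .##.#: next=.  (t=2,i=9, bit13=0)
  nb .##..: next=#  (t=1,i=2, bit12=1)
  nb .#.##: next=.  (t=1,i=6, bit11=0)
  nb .#.#.: next=#  (t=0,i=1, bit10=1)
  nb .#..#: next=.  (t=0,i=9, bit9=0)
  nb .#...: next=.  (t=0,i=3, bit8=0)
  nb ..###: next=#  (t=2,i=0, bit7=1)
  nb ..##.: next=#  (t=1,i=1, bit6=1)
  nb ..#.#: next=.  (t=0,i=0, bit5=0)
  nb ..#..: next=#  (t=0,i=11, bit4=1)
  nb ...##: next=#  (t=1,i=0, bit3=1)
  nb ...#.: next=#  (t=0,i=5, bit2=1)
  nb ....#: next=#  (t=2,i=6, bit1=1)
  nb .....: next=#  (t=7,i=1, bit0=1)
  bits 10000011100110001101010011011111 = 2207831263

2207831263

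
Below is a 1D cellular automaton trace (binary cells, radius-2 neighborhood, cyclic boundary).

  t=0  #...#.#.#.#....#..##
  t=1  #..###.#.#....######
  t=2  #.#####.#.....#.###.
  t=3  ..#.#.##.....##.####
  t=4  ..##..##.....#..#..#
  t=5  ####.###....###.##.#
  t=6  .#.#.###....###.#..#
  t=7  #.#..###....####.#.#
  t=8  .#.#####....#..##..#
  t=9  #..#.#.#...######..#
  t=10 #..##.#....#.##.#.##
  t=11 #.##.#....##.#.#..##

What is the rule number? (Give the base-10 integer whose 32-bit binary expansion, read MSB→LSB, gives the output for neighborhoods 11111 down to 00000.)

  [31] ##### => #  t=1,i=16
  [30] ####. => .  t=1,i=19
  [29] ###.# => #  t=1,i=5
  [28] ###.. => #  t=0,i=0
  [27] ##.## => .  t=3,i=15
  [26] ##.#. => #  t=1,i=6
  [25] ##..# => .  t=1,i=1
  [24] ##... => .  t=0,i=1
  [23] #.### => #  t=2,i=2
  [22] #.##. => #  t=3,i=6
  [21] #.#.# => .  t=0,i=6
  [20] #.#.. => .  t=0,i=10
  [19] #..## => #  t=0,i=17
  [18] #..#. => .  t=3,i=1
  [17] #...# => .  t=0,i=2
  [16] #.... => .  t=0,i=12
  [15] .#### => .  t=1,i=15
  [14] .###. => #  t=0,i=19
  [13] .##.# => .  t=3,i=14
  [12] .##.. => #  t=3,i=7
  [11] .#.## => .  t=2,i=1
  [10] .#.#. => #  t=0,i=5
  [9] .#..# => #  t=0,i=16
  [8] .#... => .  t=0,i=11
  [7] ..### => #  t=0,i=18
  [6] ..##. => #  t=3,i=13
  [5] ..#.# => #  t=0,i=4
  [4] ..#.. => #  t=0,i=15
  [3] ...## => .  t=1,i=13
  [2] ...#. => #  t=0,i=3
  [1] ....# => .  t=0,i=13
  [0] ..... => .  t=2,i=11
  bits 10110100110010000101011011110100 = 3033028340

3033028340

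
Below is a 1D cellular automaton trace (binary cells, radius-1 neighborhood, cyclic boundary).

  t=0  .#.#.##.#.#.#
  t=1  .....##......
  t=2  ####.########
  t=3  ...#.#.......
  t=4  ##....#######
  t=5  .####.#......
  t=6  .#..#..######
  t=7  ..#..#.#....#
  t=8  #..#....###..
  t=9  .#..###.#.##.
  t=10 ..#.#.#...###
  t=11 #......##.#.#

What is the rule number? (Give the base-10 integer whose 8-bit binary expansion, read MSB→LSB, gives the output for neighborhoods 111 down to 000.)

89

  ### -> .   bit 7 = 0  t=2,i=0
  ##. -> #   bit 6 = 1  t=0,i=6
  #.# -> .   bit 5 = 0  t=0,i=0
  #.. -> #   bit 4 = 1  t=1,i=7
  .## -> #   bit 3 = 1  t=0,i=5
  .#. -> .   bit 2 = 0  t=0,i=1
  ..# -> .   bit 1 = 0  t=1,i=4
  ... -> #   bit 0 = 1  t=1,i=0
  bits 01011001 = 89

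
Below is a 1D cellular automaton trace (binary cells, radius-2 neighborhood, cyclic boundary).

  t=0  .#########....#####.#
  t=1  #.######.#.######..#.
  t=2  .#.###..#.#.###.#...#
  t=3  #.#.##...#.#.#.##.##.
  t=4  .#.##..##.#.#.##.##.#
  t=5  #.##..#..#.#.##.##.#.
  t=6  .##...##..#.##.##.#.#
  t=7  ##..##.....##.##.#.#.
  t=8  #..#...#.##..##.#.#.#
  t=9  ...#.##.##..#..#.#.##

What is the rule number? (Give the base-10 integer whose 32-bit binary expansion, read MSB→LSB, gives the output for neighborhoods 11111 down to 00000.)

  [31] ##### => #  t=0,i=3
  [30] ####. => .  t=0,i=8
  [29] ###.# => .  t=0,i=18
  [28] ###.. => #  t=0,i=9
  [27] ##.## => #  t=3,i=17
  [26] ##.#. => #  t=0,i=19
  [25] ##..# => .  t=1,i=17
  [24] ##... => .  t=0,i=10
  [23] #.### => .  t=0,i=1
  [22] #.##. => #  t=3,i=4
  [21] #.#.# => .  t=0,i=20
  [20] #.#.. => #  t=2,i=16
  [19] #..## => #  t=4,i=6
  [18] #..#. => .  t=1,i=18
  [17] #...# => #  t=2,i=18
  [16] #.... => #  t=0,i=11
  [15] .#### => #  t=0,i=2
  [14] .###. => #  t=2,i=4
  [13] .##.# => .  t=3,i=16
  [12] .##.. => .  t=3,i=5
  [11] .#.## => #  t=0,i=0
  [10] .#.#. => #  t=1,i=20
  [9] .#..# => #  t=5,i=7
  [8] .#... => .  t=2,i=17
  [7] ..### => #  t=0,i=14
  [6] ..##. => .  t=4,i=7
  [5] ..#.# => .  t=1,i=19
  [4] ..#.. => #  t=5,i=6
  [3] ...## => #  t=0,i=13
  [2] ...#. => #  t=2,i=19
  [1] ....# => #  t=0,i=12
  [0] ..... => .  t=7,i=8
  bits 10011100010110111100111010011110 = 2623262366

2623262366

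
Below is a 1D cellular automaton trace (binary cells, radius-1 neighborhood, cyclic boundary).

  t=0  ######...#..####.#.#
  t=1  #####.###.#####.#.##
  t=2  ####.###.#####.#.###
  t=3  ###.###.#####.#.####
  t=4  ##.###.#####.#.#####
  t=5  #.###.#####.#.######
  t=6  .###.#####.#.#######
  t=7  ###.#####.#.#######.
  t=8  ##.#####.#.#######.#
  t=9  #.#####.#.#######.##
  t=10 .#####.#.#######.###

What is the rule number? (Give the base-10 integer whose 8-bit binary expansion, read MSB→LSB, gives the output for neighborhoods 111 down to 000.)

  [7] ### => #  t=0,i=0
  [6] ##. => .  t=0,i=5
  [5] #.# => #  t=0,i=16
  [4] #.. => #  t=0,i=6
  [3] .## => #  t=0,i=12
  [2] .#. => .  t=0,i=9
  [1] ..# => #  t=0,i=8
  [0] ... => #  t=0,i=7
  bits 10111011 = 187

187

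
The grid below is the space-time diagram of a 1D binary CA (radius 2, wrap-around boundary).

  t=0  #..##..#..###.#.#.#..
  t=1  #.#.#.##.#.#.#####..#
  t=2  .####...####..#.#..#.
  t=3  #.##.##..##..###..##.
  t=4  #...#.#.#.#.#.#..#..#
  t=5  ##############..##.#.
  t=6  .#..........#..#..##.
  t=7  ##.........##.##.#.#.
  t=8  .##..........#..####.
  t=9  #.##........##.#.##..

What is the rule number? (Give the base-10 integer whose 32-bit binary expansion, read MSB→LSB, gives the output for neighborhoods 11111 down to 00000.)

  #####|.  b31=0 t=1,i=15
  ####.|#  b30=1 t=1,i=16
  ###.#|.  b29=0 t=0,i=12
  ###..|.  b28=0 t=1,i=17
  ##.##|#  b27=1 t=3,i=4
  ##.#.|#  b26=1 t=0,i=13
  ##..#|.  b25=0 t=0,i=5
  ##...|#  b24=1 t=2,i=5
  #.###|.  b23=0 t=1,i=13
  #.##.|.  b22=0 t=1,i=6
  #.#.#|#  b21=1 t=0,i=14
  #.#..|.  b20=0 t=0,i=18
  #..##|#  b19=1 t=0,i=2
  #..#.|#  b18=1 t=0,i=6
  #...#|#  b17=1 t=2,i=6
  #....|.  b16=0 t=6,i=3
  .####|#  b15=1 t=1,i=14
  .###.|#  b14=1 t=0,i=11
  .##.#|.  b13=0 t=1,i=0
  .##..|#  b12=1 t=0,i=4
  .#.##|.  b11=0 t=1,i=5
  .#.#.|#  b10=1 t=0,i=15
  .#..#|.  b9=0 t=0,i=1
  .#...|.  b8=0 t=6,i=2
  ..###|.  b7=0 t=0,i=10
  ..##.|.  b6=0 t=0,i=3
  ..#.#|#  b5=1 t=2,i=14
  ..#..|#  b4=1 t=0,i=0
  ...##|.  b3=0 t=2,i=7
  ...#.|#  b2=1 t=4,i=3
  ....#|.  b1=0 t=6,i=10
  .....|.  b0=0 t=6,i=4
  bits 01001101001011101101010000110100 = 1294914612

1294914612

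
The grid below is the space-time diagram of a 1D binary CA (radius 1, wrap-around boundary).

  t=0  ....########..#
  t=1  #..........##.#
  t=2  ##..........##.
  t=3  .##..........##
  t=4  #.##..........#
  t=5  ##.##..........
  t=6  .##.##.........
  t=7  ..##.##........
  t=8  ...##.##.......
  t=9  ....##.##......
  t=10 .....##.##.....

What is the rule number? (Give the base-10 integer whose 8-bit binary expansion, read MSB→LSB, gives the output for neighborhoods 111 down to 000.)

  ### -> .   bit 7 = 0  t=0,i=5
  ##. -> #   bit 6 = 1  t=0,i=11
  #.# -> #   bit 5 = 1  t=1,i=13
  #.. -> #   bit 4 = 1  t=0,i=0
  .## -> .   bit 3 = 0  t=0,i=4
  .#. -> #   bit 2 = 1  t=0,i=14
  ..# -> .   bit 1 = 0  t=0,i=3
  ... -> .   bit 0 = 0  t=0,i=1
  bits 01110100 = 116

116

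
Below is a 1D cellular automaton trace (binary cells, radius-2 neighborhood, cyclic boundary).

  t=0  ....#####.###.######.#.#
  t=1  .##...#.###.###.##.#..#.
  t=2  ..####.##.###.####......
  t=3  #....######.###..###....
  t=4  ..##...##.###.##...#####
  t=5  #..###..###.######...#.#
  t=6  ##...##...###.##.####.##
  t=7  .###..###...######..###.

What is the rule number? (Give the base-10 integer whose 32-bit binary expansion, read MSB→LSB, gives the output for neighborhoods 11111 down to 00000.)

3150134278

  [31] ##### => #  t=0,i=6
  [30] ####. => .  t=0,i=7
  [29] ###.# => #  t=0,i=8
  [28] ###.. => #  t=2,i=17
  [27] ##.## => #  t=0,i=9
  [26] ##.#. => .  t=0,i=20
  [25] ##..# => #  t=3,i=15
  [24] ##... => #  t=1,i=3
  [23] #.### => #  t=0,i=10
  [22] #.##. => #  t=1,i=16
  [21] #.#.# => .  t=0,i=21
  [20] #.#.. => .  t=0,i=23
  [19] #..## => .  t=1,i=0
  [18] #..#. => .  t=1,i=21
  [17] #...# => #  t=1,i=4
  [16] #.... => #  t=0,i=1
  [15] .#### => .  t=0,i=5
  [14] .###. => .  t=0,i=11
  [13] .##.# => #  t=1,i=17
  [12] .##.. => #  t=1,i=2
  [11] .#.## => #  t=1,i=7
  [10] .#.#. => #  t=0,i=22
  [9] .#..# => .  t=1,i=20
  [8] .#... => .  t=0,i=0
  [7] ..### => .  t=0,i=4
  [6] ..##. => .  t=1,i=1
  [5] ..#.# => .  t=1,i=6
  [4] ..#.. => .  t=1,i=22
  [3] ...## => .  t=0,i=3
  [2] ...#. => #  t=1,i=5
  [1] ....# => #  t=0,i=2
  [0] ..... => .  t=2,i=20
  bits 10111011110000110011110000000110 = 3150134278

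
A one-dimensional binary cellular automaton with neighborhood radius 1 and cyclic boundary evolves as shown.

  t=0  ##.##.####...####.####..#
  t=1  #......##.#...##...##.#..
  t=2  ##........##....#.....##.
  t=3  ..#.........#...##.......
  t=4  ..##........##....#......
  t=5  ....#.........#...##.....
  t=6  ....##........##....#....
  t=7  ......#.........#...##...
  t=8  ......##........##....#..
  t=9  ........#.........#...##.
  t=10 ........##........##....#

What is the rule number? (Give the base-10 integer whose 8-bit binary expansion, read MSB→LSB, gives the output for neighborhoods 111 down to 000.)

148

  ### -> #   bit 7 = 1  t=0,i=0
  ##. -> .   bit 6 = 0  t=0,i=1
  #.# -> .   bit 5 = 0  t=0,i=2
  #.. -> #   bit 4 = 1  t=0,i=10
  .## -> .   bit 3 = 0  t=0,i=3
  .#. -> #   bit 2 = 1  t=1,i=0
  ..# -> .   bit 1 = 0  t=0,i=12
  ... -> .   bit 0 = 0  t=0,i=11
  bits 10010100 = 148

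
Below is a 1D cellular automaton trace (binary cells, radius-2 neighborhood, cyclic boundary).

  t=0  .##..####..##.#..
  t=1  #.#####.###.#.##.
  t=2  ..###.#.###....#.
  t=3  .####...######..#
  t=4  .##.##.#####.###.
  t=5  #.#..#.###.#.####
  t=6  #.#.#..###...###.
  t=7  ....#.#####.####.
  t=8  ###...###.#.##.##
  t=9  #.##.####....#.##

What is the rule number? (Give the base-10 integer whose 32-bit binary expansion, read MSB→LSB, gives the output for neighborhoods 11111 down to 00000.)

3013472651

  [31] ##### => #  t=1,i=4
  [30] ####. => .  t=0,i=7
  [29] ###.# => #  t=1,i=6
  [28] ###.. => #  t=0,i=8
  [27] ##.## => .  t=1,i=7
  [26] ##.#. => .  t=0,i=13
  [25] ##..# => #  t=0,i=3
  [24] ##... => #  t=2,i=11
  [23] #.### => #  t=1,i=2
  [22] #.##. => .  t=1,i=14
  [21] #.#.# => .  t=1,i=0
  [20] #.#.. => #  t=0,i=14
  [19] #..## => #  t=0,i=4
  [18] #..#. => #  t=3,i=15
  [17] #...# => .  t=0,i=16
  [16] #.... => #  t=2,i=12
  [15] .#### => #  t=0,i=6
  [14] .###. => #  t=1,i=9
  [13] .##.# => #  t=0,i=12
  [12] .##.. => #  t=0,i=2
  [11] .#.## => .  t=1,i=1
  [10] .#.#. => .  t=6,i=1
  [9] .#..# => .  t=5,i=3
  [8] .#... => #  t=0,i=15
  [7] ..### => #  t=0,i=5
  [6] ..##. => .  t=0,i=1
  [5] ..#.# => .  t=3,i=16
  [4] ..#.. => .  t=2,i=15
  [3] ...## => #  t=0,i=0
  [2] ...#. => .  t=2,i=14
  [1] ....# => #  t=2,i=13
  [0] ..... => #  t=7,i=1
  bits 10110011100111011111000110001011 = 3013472651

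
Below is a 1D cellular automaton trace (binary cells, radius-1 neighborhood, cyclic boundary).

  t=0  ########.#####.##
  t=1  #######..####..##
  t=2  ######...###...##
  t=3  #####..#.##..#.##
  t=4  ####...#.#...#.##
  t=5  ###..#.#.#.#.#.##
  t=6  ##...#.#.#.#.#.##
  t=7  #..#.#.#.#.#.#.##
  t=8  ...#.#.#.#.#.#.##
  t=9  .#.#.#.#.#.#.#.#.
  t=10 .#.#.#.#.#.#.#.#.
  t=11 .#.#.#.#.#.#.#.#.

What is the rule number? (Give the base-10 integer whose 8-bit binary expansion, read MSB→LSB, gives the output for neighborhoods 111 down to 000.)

  ###|#  b7=1 t=0,i=0
  ##.|.  b6=0 t=0,i=7
  #.#|.  b5=0 t=0,i=8
  #..|.  b4=0 t=1,i=7
  .##|#  b3=1 t=0,i=9
  .#.|#  b2=1 t=3,i=7
  ..#|.  b1=0 t=1,i=8
  ...|#  b0=1 t=2,i=7
  bits 10001101 = 141

141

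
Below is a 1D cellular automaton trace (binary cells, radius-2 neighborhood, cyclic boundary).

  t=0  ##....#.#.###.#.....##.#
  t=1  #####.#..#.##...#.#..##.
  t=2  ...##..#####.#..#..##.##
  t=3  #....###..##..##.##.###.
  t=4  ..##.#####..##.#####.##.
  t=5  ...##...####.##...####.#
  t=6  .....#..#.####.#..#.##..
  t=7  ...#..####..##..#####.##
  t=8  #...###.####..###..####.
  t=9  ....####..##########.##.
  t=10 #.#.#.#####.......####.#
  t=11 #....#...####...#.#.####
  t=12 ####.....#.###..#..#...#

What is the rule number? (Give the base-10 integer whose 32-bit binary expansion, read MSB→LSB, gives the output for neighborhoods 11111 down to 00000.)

  [31] ##### => .  t=1,i=2
  [30] ####. => #  t=1,i=3
  [29] ###.# => #  t=0,i=12
  [28] ###.. => #  t=0,i=1
  [27] ##.## => #  t=0,i=22
  [26] ##.#. => .  t=0,i=13
  [25] ##..# => #  t=2,i=5
  [24] ##... => #  t=0,i=2
  [23] #.### => .  t=0,i=10
  [22] #.##. => #  t=1,i=11
  [21] #.#.# => .  t=0,i=8
  [20] #.#.. => .  t=0,i=14
  [19] #..## => #  t=1,i=20
  [18] #..#. => #  t=1,i=8
  [17] #...# => .  t=1,i=14
  [16] #.... => #  t=0,i=3
  [15] .#### => .  t=1,i=1
  [14] .###. => #  t=0,i=0
  [13] .##.# => #  t=0,i=21
  [12] .##.. => .  t=1,i=12
  [11] .#.## => #  t=0,i=9
  [10] .#.#. => .  t=0,i=7
  [9] .#..# => #  t=1,i=7
  [8] .#... => .  t=0,i=15
  [7] ..### => #  t=2,i=7
  [6] ..##. => .  t=0,i=20
  [5] ..#.# => #  t=0,i=6
  [4] ..#.. => .  t=2,i=16
  [3] ...## => .  t=0,i=19
  [2] ...#. => .  t=0,i=5
  [1] ....# => #  t=0,i=4
  [0] ..... => .  t=0,i=17
  bits 01111011010011010110101010100010 = 2068671138

2068671138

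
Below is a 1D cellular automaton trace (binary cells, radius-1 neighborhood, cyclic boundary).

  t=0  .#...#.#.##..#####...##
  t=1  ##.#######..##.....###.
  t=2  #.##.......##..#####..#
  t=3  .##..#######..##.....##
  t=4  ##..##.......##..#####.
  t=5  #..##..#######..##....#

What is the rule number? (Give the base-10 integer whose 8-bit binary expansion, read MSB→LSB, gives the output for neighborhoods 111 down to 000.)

47

  ### -> .   bit 7 = 0  t=0,i=14
  ##. -> .   bit 6 = 0  t=0,i=10
  #.# -> #   bit 5 = 1  t=0,i=0
  #.. -> .   bit 4 = 0  t=0,i=2
  .## -> #   bit 3 = 1  t=0,i=9
  .#. -> #   bit 2 = 1  t=0,i=1
  ..# -> #   bit 1 = 1  t=0,i=4
  ... -> #   bit 0 = 1  t=0,i=3
  bits 00101111 = 47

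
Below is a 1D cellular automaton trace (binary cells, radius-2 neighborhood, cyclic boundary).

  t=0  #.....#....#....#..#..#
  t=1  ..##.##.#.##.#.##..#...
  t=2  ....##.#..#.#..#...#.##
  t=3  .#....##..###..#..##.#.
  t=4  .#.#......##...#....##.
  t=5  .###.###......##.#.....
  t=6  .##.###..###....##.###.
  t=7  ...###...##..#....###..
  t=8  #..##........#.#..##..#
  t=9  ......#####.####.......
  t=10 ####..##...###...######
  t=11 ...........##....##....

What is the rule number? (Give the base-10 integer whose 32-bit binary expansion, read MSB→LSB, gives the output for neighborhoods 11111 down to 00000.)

  ##### -> .   bit 31 = 0  t=9,i=8
  ####. -> .   bit 30 = 0  t=9,i=9
  ###.# -> .   bit 29 = 0  t=5,i=3
  ###.. -> .   bit 28 = 0  t=3,i=12
  ##.## -> #   bit 27 = 1  t=1,i=4
  ##.#. -> #   bit 26 = 1  t=1,i=7
  ##..# -> .   bit 25 = 0  t=1,i=17
  ##... -> .   bit 24 = 0  t=0,i=1
  #.### -> #   bit 23 = 1  t=5,i=5
  #.##. -> #   bit 22 = 1  t=1,i=5
  #.#.# -> .   bit 21 = 0  t=1,i=8
  #.#.. -> #   bit 20 = 1  t=2,i=7
  #..## -> .   bit 19 = 0  t=0,i=21
  #..#. -> .   bit 18 = 0  t=0,i=18
  #...# -> .   bit 17 = 0  t=2,i=17
  #.... -> #   bit 16 = 1  t=0,i=2
  .#### -> #   bit 15 = 1  t=9,i=7
  .###. -> #   bit 14 = 1  t=3,i=11
  .##.# -> .   bit 13 = 0  t=1,i=3
  .##.. -> .   bit 12 = 0  t=0,i=0
  .#.## -> .   bit 11 = 0  t=1,i=9
  .#.#. -> #   bit 10 = 1  t=2,i=11
  .#..# -> .   bit 9 = 0  t=0,i=17
  .#... -> .   bit 8 = 0  t=0,i=7
  ..### -> #   bit 7 = 1  t=3,i=10
  ..##. -> .   bit 6 = 0  t=0,i=22
  ..#.# -> #   bit 5 = 1  t=2,i=10
  ..#.. -> #   bit 4 = 1  t=0,i=6
  ...## -> .   bit 3 = 0  t=1,i=1
  ...#. -> #   bit 2 = 1  t=0,i=5
  ....# -> .   bit 1 = 0  t=0,i=4
  ..... -> #   bit 0 = 1  t=0,i=3
  bits 00001100110100011100010010110101 = 215073973

215073973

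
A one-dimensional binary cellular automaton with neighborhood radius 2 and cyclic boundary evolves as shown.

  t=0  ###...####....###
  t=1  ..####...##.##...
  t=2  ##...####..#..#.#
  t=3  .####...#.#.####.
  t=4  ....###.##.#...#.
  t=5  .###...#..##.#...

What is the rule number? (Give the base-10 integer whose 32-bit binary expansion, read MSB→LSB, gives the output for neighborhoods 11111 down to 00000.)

  ##### -> .   bit 31 = 0  t=0,i=0
  ####. -> .   bit 30 = 0  t=0,i=1
  ###.# -> .   bit 29 = 0  t=4,i=6
  ###.. -> #   bit 28 = 1  t=0,i=2
  ##.## -> #   bit 27 = 1  t=1,i=11
  ##.#. -> #   bit 26 = 1  t=4,i=10
  ##..# -> .   bit 25 = 0  t=2,i=9
  ##... -> #   bit 24 = 1  t=0,i=3
  #.### -> .   bit 23 = 0  t=2,i=16
  #.##. -> .   bit 22 = 0  t=1,i=12
  #.#.# -> .   bit 21 = 0  t=3,i=10
  #.#.. -> #   bit 20 = 1  t=4,i=11
  #..## -> .   bit 19 = 0  t=3,i=0
  #..#. -> #   bit 18 = 1  t=2,i=10
  #...# -> #   bit 17 = 1  t=0,i=4
  #.... -> .   bit 16 = 0  t=0,i=11
  .#### -> .   bit 15 = 0  t=0,i=7
  .###. -> .   bit 14 = 0  t=2,i=0
  .##.# -> .   bit 13 = 0  t=1,i=10
  .##.. -> .   bit 12 = 0  t=1,i=13
  .#.## -> #   bit 11 = 1  t=2,i=15
  .#.#. -> #   bit 10 = 1  t=3,i=9
  .#..# -> #   bit 9 = 1  t=2,i=12
  .#... -> .   bit 8 = 0  t=4,i=12
  ..### -> .   bit 7 = 0  t=0,i=6
  ..##. -> .   bit 6 = 0  t=1,i=9
  ..#.# -> #   bit 5 = 1  t=2,i=14
  ..#.. -> .   bit 4 = 0  t=2,i=11
  ...## -> #   bit 3 = 1  t=0,i=5
  ...#. -> .   bit 2 = 0  t=3,i=7
  ....# -> #   bit 1 = 1  t=0,i=12
  ..... -> #   bit 0 = 1  t=1,i=16
  bits 00011101000101100000111000101011 = 487984683

487984683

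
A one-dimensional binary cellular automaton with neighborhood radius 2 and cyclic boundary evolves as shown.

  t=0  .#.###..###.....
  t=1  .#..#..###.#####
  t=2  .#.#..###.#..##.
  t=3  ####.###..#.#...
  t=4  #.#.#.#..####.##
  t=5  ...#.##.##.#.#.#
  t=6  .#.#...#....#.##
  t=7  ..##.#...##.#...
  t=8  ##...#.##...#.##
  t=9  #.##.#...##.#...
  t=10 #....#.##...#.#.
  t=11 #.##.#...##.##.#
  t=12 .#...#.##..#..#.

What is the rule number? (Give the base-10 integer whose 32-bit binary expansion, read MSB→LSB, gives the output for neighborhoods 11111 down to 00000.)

  nb #####: next=#  (t=1,i=13, bit31=1)
  nb ####.: next=#  (t=1,i=14, bit30=1)
  nb ###.#: next=.  (t=1,i=9, bit29=0)
  nb ###..: next=.  (t=0,i=5, bit28=0)
  nb ##.##: next=#  (t=1,i=10, bit27=1)
  nb ##.#.: next=.  (t=1,i=0, bit26=0)
  nb ##..#: next=.  (t=0,i=6, bit25=0)
  nb ##...: next=#  (t=0,i=11, bit24=1)
  nb #.###: next=.  (t=0,i=3, bit23=0)
  nb #.##.: next=.  (t=5,i=5, bit22=0)
  nb #.#.#: next=.  (t=4,i=2, bit21=0)
  nb #.#..: next=#  (t=1,i=1, bit20=1)
  nb #..##: next=#  (t=0,i=7, bit19=1)
  nb #..#.: next=#  (t=1,i=3, bit18=1)
  nb #...#: next=#  (t=3,i=14, bit17=1)
  nb #....: next=#  (t=0,i=12, bit16=1)
  nb .####: next=.  (t=1,i=12, bit15=0)
  nb .###.: next=#  (t=0,i=4, bit14=1)
  nb .##.#: next=.  (t=5,i=6, bit13=0)
  nb .##..: next=.  (t=2,i=14, bit12=0)
  nb .#.##: next=.  (t=0,i=2, bit11=0)
  nb .#.#.: next=#  (t=2,i=2, bit10=1)
  nb .#..#: next=.  (t=1,i=2, bit9=0)
  nb .#...: next=.  (t=3,i=13, bit8=0)
  nb ..###: next=#  (t=0,i=8, bit7=1)
  nb ..##.: next=.  (t=2,i=13, bit6=0)
  nb ..#.#: next=#  (t=0,i=1, bit5=1)
  nb ..#..: next=.  (t=1,i=4, bit4=0)
  nb ...##: next=#  (t=3,i=15, bit3=1)
  nb ...#.: next=.  (t=0,i=0, bit2=0)
  nb ....#: next=#  (t=0,i=15, bit1=1)
  nb .....: next=#  (t=0,i=13, bit0=1)
  bits 11001001000111110100010010101011 = 3374269611

3374269611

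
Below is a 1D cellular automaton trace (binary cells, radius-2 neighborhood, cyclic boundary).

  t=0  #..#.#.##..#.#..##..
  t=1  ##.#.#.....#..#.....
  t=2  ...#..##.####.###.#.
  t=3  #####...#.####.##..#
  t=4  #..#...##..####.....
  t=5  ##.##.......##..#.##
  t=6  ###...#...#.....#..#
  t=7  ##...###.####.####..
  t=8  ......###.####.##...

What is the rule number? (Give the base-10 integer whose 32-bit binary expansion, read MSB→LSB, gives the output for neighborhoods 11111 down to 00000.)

1747043126

  nb #####: next=.  (t=3,i=1, bit31=0)
  nb ####.: next=#  (t=2,i=11, bit30=1)
  nb ###.#: next=#  (t=2,i=12, bit29=1)
  nb ###..: next=.  (t=3,i=4, bit28=0)
  nb ##.##: next=#  (t=2,i=8, bit27=1)
  nb ##.#.: next=.  (t=1,i=2, bit26=0)
  nb ##..#: next=.  (t=0,i=9, bit25=0)
  nb ##...: next=.  (t=3,i=5, bit24=0)
  nb #.###: next=.  (t=2,i=9, bit23=0)
  nb #.##.: next=.  (t=0,i=7, bit22=0)
  nb #.#.#: next=#  (t=0,i=5, bit21=1)
  nb #.#..: next=.  (t=0,i=13, bit20=0)
  nb #..##: next=.  (t=0,i=15, bit19=0)
  nb #..#.: next=.  (t=0,i=2, bit18=0)
  nb #...#: next=.  (t=3,i=6, bit17=0)
  nb #....: next=#  (t=1,i=7, bit16=1)
  nb .####: next=#  (t=2,i=10, bit15=1)
  nb .###.: next=#  (t=2,i=15, bit14=1)
  nb .##.#: next=.  (t=1,i=1, bit13=0)
  nb .##..: next=.  (t=0,i=8, bit12=0)
  nb .#.##: next=.  (t=0,i=6, bit11=0)
  nb .#.#.: next=.  (t=0,i=4, bit10=0)
  nb .#..#: next=#  (t=0,i=1, bit9=1)
  nb .#...: next=#  (t=1,i=6, bit8=1)
  nb ..###: next=.  (t=3,i=19, bit7=0)
  nb ..##.: next=.  (t=0,i=16, bit6=0)
  nb ..#.#: next=#  (t=0,i=3, bit5=1)
  nb ..#..: next=#  (t=0,i=0, bit4=1)
  nb ...##: next=.  (t=1,i=19, bit3=0)
  nb ...#.: next=#  (t=1,i=10, bit2=1)
  nb ....#: next=#  (t=1,i=9, bit1=1)
  nb .....: next=.  (t=1,i=8, bit0=0)
  bits 01101000001000011100001100110110 = 1747043126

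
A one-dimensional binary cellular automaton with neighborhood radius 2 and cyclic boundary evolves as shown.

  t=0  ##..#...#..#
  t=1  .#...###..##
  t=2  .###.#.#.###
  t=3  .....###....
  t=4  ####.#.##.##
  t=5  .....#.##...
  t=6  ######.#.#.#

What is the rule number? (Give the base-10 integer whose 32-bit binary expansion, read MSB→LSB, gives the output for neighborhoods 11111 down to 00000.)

  nb #####: next=.  (t=4,i=0, bit31=0)
  nb ####.: next=.  (t=4,i=2, bit30=0)
  nb ###.#: next=.  (t=2,i=3, bit29=0)
  nb ###..: next=#  (t=0,i=1, bit28=1)
  nb ##.##: next=.  (t=2,i=0, bit27=0)
  nb ##.#.: next=.  (t=1,i=0, bit26=0)
  nb ##..#: next=.  (t=0,i=2, bit25=0)
  nb ##...: next=#  (t=3,i=8, bit24=1)
  nb #.###: next=.  (t=2,i=1, bit23=0)
  nb #.##.: next=#  (t=4,i=7, bit22=1)
  nb #.#.#: next=#  (t=2,i=5, bit21=1)
  nb #.#..: next=#  (t=1,i=1, bit20=1)
  nb #..##: next=#  (t=0,i=10, bit19=1)
  nb #..#.: next=.  (t=0,i=3, bit18=0)
  nb #...#: next=#  (t=0,i=6, bit17=1)
  nb #....: next=.  (t=3,i=9, bit16=0)
  nb .####: next=.  (t=4,i=11, bit15=0)
  nb .###.: next=.  (t=0,i=0, bit14=0)
  nb .##.#: next=#  (t=1,i=11, bit13=1)
  nb .##..: next=.  (t=5,i=8, bit12=0)
  nb .#.##: next=.  (t=2,i=8, bit11=0)
  nb .#.#.: next=#  (t=2,i=6, bit10=1)
  nb .#..#: next=.  (t=0,i=9, bit9=0)
  nb .#...: next=#  (t=0,i=5, bit8=1)
  nb ..###: next=#  (t=0,i=11, bit7=1)
  nb ..##.: next=#  (t=1,i=10, bit6=1)
  nb ..#.#: next=#  (t=5,i=5, bit5=1)
  nb ..#..: next=.  (t=0,i=4, bit4=0)
  nb ...##: next=.  (t=1,i=4, bit3=0)
  nb ...#.: next=#  (t=0,i=7, bit2=1)
  nb ....#: next=#  (t=3,i=3, bit1=1)
  nb .....: next=#  (t=3,i=0, bit0=1)
  bits 00010001011110100010010111100111 = 293217767

293217767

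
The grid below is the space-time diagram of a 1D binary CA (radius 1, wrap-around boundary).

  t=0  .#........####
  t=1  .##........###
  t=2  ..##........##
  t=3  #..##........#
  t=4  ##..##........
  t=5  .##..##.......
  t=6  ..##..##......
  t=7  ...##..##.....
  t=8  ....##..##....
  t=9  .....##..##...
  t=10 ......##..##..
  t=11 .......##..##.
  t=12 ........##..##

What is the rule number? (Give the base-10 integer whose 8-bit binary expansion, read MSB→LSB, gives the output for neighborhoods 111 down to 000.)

212

  [7] ### => #  t=0,i=11
  [6] ##. => #  t=0,i=13
  [5] #.# => .  t=0,i=0
  [4] #.. => #  t=0,i=2
  [3] .## => .  t=0,i=10
  [2] .#. => #  t=0,i=1
  [1] ..# => .  t=0,i=9
  [0] ... => .  t=0,i=3
  bits 11010100 = 212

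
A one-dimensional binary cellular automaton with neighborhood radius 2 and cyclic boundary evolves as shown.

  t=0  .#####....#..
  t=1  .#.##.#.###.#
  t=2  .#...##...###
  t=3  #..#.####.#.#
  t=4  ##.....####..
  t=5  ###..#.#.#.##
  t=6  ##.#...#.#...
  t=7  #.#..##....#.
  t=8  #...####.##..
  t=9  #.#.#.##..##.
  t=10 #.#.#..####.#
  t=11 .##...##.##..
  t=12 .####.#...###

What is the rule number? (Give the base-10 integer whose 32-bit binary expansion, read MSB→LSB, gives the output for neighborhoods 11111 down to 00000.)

  ##### -> #   bit 31 = 1  t=0,i=3
  ####. -> #   bit 30 = 1  t=0,i=4
  ###.# -> #   bit 29 = 1  t=1,i=10
  ###.. -> .   bit 28 = 0  t=0,i=5
  ##.## -> .   bit 27 = 0  t=8,i=8
  ##.#. -> #   bit 26 = 1  t=1,i=5
  ##..# -> #   bit 25 = 1  t=3,i=1
  ##... -> #   bit 24 = 1  t=0,i=6
  #.### -> .   bit 23 = 0  t=1,i=8
  #.##. -> .   bit 22 = 0  t=1,i=3
  #.#.# -> #   bit 21 = 1  t=1,i=1
  #.#.. -> .   bit 20 = 0  t=2,i=1
  #..## -> #   bit 19 = 1  t=4,i=12
  #..#. -> .   bit 18 = 0  t=3,i=2
  #...# -> #   bit 17 = 1  t=0,i=12
  #.... -> .   bit 16 = 0  t=0,i=7
  .#### -> .   bit 15 = 0  t=0,i=2
  .###. -> .   bit 14 = 0  t=1,i=9
  .##.# -> .   bit 13 = 0  t=1,i=4
  .##.. -> #   bit 12 = 1  t=2,i=6
  .#.## -> .   bit 11 = 0  t=1,i=2
  .#.#. -> .   bit 10 = 0  t=1,i=0
  .#..# -> .   bit 9 = 0  t=7,i=3
  .#... -> .   bit 8 = 0  t=0,i=11
  ..### -> #   bit 7 = 1  t=0,i=1
  ..##. -> #   bit 6 = 1  t=2,i=5
  ..#.# -> .   bit 5 = 0  t=3,i=3
  ..#.. -> #   bit 4 = 1  t=0,i=10
  ...## -> .   bit 3 = 0  t=0,i=0
  ...#. -> #   bit 2 = 1  t=0,i=9
  ....# -> #   bit 1 = 1  t=0,i=8
  ..... -> .   bit 0 = 0  t=4,i=4
  bits 11100111001010100001000011010110 = 3878293718

3878293718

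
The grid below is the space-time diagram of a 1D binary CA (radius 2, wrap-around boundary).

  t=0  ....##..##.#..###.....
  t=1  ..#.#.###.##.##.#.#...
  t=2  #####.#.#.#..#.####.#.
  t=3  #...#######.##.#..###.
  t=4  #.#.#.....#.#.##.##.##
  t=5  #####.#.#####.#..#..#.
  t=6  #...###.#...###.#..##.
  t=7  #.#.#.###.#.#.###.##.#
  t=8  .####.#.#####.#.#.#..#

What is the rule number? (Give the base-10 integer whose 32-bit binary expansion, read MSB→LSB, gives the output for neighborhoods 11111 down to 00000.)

922682598

  [31] ##### => .  t=2,i=2
  [30] ####. => .  t=2,i=3
  [29] ###.# => #  t=1,i=8
  [28] ###.. => #  t=0,i=16
  [27] ##.## => .  t=1,i=9
  [26] ##.#. => #  t=0,i=10
  [25] ##..# => #  t=0,i=6
  [24] ##... => .  t=0,i=17
  [23] #.### => #  t=1,i=6
  [22] #.##. => #  t=1,i=10
  [21] #.#.# => #  t=1,i=4
  [20] #.#.. => #  t=0,i=11
  [19] #..## => #  t=0,i=7
  [18] #..#. => #  t=2,i=12
  [17] #...# => #  t=3,i=2
  [16] #.... => #  t=0,i=18
  [15] .#### => .  t=2,i=1
  [14] .###. => .  t=0,i=15
  [13] .##.# => .  t=0,i=9
  [12] .##.. => .  t=0,i=5
  [11] .#.## => .  t=1,i=5
  [10] .#.#. => #  t=1,i=3
  [9] .#..# => .  t=0,i=12
  [8] .#... => .  t=1,i=19
  [7] ..### => #  t=0,i=14
  [6] ..##. => #  t=0,i=4
  [5] ..#.# => #  t=1,i=2
  [4] ..#.. => .  t=5,i=17
  [3] ...## => .  t=0,i=3
  [2] ...#. => #  t=1,i=1
  [1] ....# => #  t=0,i=2
  [0] ..... => .  t=0,i=0
  bits 00110110111111110000010011100110 = 922682598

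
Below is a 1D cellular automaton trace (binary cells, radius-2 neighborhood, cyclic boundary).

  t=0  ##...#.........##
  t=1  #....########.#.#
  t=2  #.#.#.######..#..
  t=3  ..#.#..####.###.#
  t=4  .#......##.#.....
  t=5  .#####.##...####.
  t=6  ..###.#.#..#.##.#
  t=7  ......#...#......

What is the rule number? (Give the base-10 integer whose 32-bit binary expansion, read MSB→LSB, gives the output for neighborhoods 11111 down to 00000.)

3391459673

  ##### -> #   bit 31 = 1  t=1,i=7
  ####. -> #   bit 30 = 1  t=0,i=0
  ###.# -> .   bit 29 = 0  t=1,i=12
  ###.. -> .   bit 28 = 0  t=0,i=1
  ##.## -> #   bit 27 = 1  t=3,i=11
  ##.#. -> .   bit 26 = 0  t=1,i=13
  ##..# -> #   bit 25 = 1  t=2,i=12
  ##... -> .   bit 24 = 0  t=0,i=2
  #.### -> .   bit 23 = 0  t=2,i=6
  #.##. -> .   bit 22 = 0  t=1,i=16
  #.#.# -> #   bit 21 = 1  t=1,i=14
  #.#.. -> .   bit 20 = 0  t=3,i=4
  #..## -> .   bit 19 = 0  t=3,i=6
  #..#. -> #   bit 18 = 1  t=2,i=13
  #...# -> .   bit 17 = 0  t=0,i=3
  #.... -> #   bit 16 = 1  t=0,i=7
  .#### -> #   bit 15 = 1  t=0,i=16
  .###. -> .   bit 14 = 0  t=3,i=13
  .##.# -> .   bit 13 = 0  t=4,i=9
  .##.. -> #   bit 12 = 1  t=1,i=0
  .#.## -> .   bit 11 = 0  t=1,i=15
  .#.#. -> .   bit 10 = 0  t=2,i=1
  .#..# -> .   bit 9 = 0  t=2,i=15
  .#... -> #   bit 8 = 1  t=0,i=6
  ..### -> .   bit 7 = 0  t=0,i=15
  ..##. -> #   bit 6 = 1  t=4,i=8
  ..#.# -> .   bit 5 = 0  t=2,i=0
  ..#.. -> #   bit 4 = 1  t=0,i=5
  ...## -> #   bit 3 = 1  t=0,i=14
  ...#. -> .   bit 2 = 0  t=0,i=4
  ....# -> .   bit 1 = 0  t=0,i=13
  ..... -> #   bit 0 = 1  t=0,i=8
  bits 11001010001001011001000101011001 = 3391459673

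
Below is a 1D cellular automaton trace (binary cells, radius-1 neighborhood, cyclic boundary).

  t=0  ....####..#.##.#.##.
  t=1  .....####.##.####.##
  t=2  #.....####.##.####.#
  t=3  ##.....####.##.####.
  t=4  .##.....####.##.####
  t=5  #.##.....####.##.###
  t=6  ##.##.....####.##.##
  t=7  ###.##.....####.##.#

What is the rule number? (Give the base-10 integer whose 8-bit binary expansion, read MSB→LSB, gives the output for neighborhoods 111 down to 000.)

  [7] ### => #  t=0,i=5
  [6] ##. => #  t=0,i=7
  [5] #.# => #  t=0,i=11
  [4] #.. => #  t=0,i=8
  [3] .## => .  t=0,i=4
  [2] .#. => #  t=0,i=10
  [1] ..# => .  t=0,i=3
  [0] ... => .  t=0,i=0
  bits 11110100 = 244

244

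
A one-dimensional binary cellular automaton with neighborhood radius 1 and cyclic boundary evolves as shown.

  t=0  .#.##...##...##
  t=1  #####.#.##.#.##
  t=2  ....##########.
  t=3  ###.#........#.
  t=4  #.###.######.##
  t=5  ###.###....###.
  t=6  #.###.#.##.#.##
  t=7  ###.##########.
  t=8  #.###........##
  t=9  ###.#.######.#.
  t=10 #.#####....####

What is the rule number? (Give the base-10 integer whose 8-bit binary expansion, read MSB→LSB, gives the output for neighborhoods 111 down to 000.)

  ### -> .   bit 7 = 0  t=1,i=0
  ##. -> #   bit 6 = 1  t=0,i=4
  #.# -> #   bit 5 = 1  t=0,i=0
  #.. -> .   bit 4 = 0  t=0,i=5
  .## -> #   bit 3 = 1  t=0,i=3
  .#. -> #   bit 2 = 1  t=0,i=1
  ..# -> .   bit 1 = 0  t=0,i=7
  ... -> #   bit 0 = 1  t=0,i=6
  bits 01101101 = 109

109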